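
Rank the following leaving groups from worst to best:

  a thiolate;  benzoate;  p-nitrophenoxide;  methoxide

methoxide < a thiolate < p-nitrophenoxide < benzoate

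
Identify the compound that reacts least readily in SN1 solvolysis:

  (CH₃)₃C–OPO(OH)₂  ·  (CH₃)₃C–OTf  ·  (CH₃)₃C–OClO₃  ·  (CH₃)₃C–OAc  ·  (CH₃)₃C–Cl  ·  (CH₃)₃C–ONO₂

(CH₃)₃C–OAc

With the same alkyl group throughout, only the leaving group differentiates the rates.
A good leaving group is a weak base: the lower the pKₐ of its conjugate acid, the more readily it departs.
(CH₃)₃C–OTf loses OTf⁻: pKₐ(CF₃SO₃H (triflic acid)) ≈ -14
(CH₃)₃C–OClO₃ loses ClO₄⁻: pKₐ(HClO₄) ≈ -10
(CH₃)₃C–Cl loses Cl⁻: pKₐ(HCl) ≈ -7
(CH₃)₃C–ONO₂ loses NO₃⁻: pKₐ(HNO₃) ≈ -1.3
(CH₃)₃C–OPO(OH)₂ loses H₂PO₄⁻: pKₐ(H₃PO₄) ≈ 2.1
(CH₃)₃C–OAc loses AcO⁻: pKₐ(CH₃COOH) ≈ 4.8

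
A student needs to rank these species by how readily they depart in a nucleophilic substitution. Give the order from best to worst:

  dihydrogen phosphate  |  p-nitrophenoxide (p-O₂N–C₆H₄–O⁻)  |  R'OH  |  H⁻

R'OH > dihydrogen phosphate > p-nitrophenoxide (p-O₂N–C₆H₄–O⁻) > H⁻

Leaving-group ability tracks the stability of the departed species; conjugate-acid pKₐ is the usual yardstick (lower pKₐ → better LG).
R'OH: pKₐ(R'OH₂⁺) ≈ -2.4
dihydrogen phosphate: pKₐ(H₃PO₄) ≈ 2.1
p-nitrophenoxide (p-O₂N–C₆H₄–O⁻): pKₐ(p-nitrophenol) ≈ 7.2 — nitro group delocalises the charge; the classic chromogenic LG
H⁻: pKₐ(H₂) ≈ 36 — extremely strong base; leaves only in special hydride-transfer contexts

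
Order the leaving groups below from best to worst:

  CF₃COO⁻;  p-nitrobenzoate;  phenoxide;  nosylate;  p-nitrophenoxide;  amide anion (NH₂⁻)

nosylate > CF₃COO⁻ > p-nitrobenzoate > p-nitrophenoxide > phenoxide > amide anion (NH₂⁻)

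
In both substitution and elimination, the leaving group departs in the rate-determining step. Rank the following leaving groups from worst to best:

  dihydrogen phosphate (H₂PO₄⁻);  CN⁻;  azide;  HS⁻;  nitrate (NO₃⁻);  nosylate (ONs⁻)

CN⁻ < HS⁻ < azide < dihydrogen phosphate (H₂PO₄⁻) < nitrate (NO₃⁻) < nosylate (ONs⁻)

Rank by basicity of the departing species: weakest base leaves most easily.
nosylate (ONs⁻): pKₐ(p-O₂NC₆H₄SO₃H) ≈ -3.5 — p-nitro group further stabilises the sulfonate
nitrate (NO₃⁻): pKₐ(HNO₃) ≈ -1.3 — resonance-delocalised over three oxygens
dihydrogen phosphate (H₂PO₄⁻): pKₐ(H₃PO₄) ≈ 2.1 — moderate base; biological leaving group after further activation
azide: pKₐ(HN₃) ≈ 4.7 — linear, resonance-stabilised
HS⁻: pKₐ(H₂S) ≈ 7 — larger and more polarisable than the oxygen analogue
CN⁻: pKₐ(HCN) ≈ 9.2
The question asks for worst first, so the sequence is read in increasing leaving-group ability.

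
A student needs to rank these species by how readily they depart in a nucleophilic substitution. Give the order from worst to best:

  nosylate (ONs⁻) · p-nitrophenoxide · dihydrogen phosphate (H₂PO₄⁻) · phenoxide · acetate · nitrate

nosylate (ONs⁻): pKₐ(p-O₂NC₆H₄SO₃H) ≈ -3.5
nitrate: pKₐ(HNO₃) ≈ -1.3
dihydrogen phosphate (H₂PO₄⁻): pKₐ(H₃PO₄) ≈ 2.1
acetate: pKₐ(CH₃COOH) ≈ 4.8
p-nitrophenoxide: pKₐ(p-nitrophenol) ≈ 7.2
phenoxide: pKₐ(C₆H₅OH (phenol)) ≈ 10
Reversing gives the worst-to-best order requested.

phenoxide < p-nitrophenoxide < acetate < dihydrogen phosphate (H₂PO₄⁻) < nitrate < nosylate (ONs⁻)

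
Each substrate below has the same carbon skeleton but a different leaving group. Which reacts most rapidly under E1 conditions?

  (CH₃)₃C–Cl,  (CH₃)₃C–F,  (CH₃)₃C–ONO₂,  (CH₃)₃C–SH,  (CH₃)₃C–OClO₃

Same R in every case — rank the leaving groups.
A good leaving group is a weak base: the lower the pKₐ of its conjugate acid, the more readily it departs.
(CH₃)₃C–OClO₃ loses ClO₄⁻: pKₐ(HClO₄) ≈ -10
(CH₃)₃C–Cl loses Cl⁻: pKₐ(HCl) ≈ -7
(CH₃)₃C–ONO₂ loses NO₃⁻: pKₐ(HNO₃) ≈ -1.3
(CH₃)₃C–F loses F⁻: pKₐ(HF) ≈ 3.2
(CH₃)₃C–SH loses HS⁻: pKₐ(H₂S) ≈ 7

(CH₃)₃C–OClO₃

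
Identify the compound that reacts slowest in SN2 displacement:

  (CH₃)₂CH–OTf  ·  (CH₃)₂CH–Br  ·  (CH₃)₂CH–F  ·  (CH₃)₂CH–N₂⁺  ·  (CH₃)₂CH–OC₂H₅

The skeletons are identical, so relative rate is governed entirely by leaving-group ability.
Leaving-group ability tracks the stability of the departed species; conjugate-acid pKₐ is the usual yardstick (lower pKₐ → better LG).
(CH₃)₂CH–N₂⁺ loses N₂: no meaningful conjugate acid; N₂ departs as an exceptionally stable neutral molecule
(CH₃)₂CH–OTf loses OTf⁻: pKₐ(CF₃SO₃H (triflic acid)) ≈ -14
(CH₃)₂CH–Br loses Br⁻: pKₐ(HBr) ≈ -9
(CH₃)₂CH–F loses F⁻: pKₐ(HF) ≈ 3.2
(CH₃)₂CH–OC₂H₅ loses CH₃CH₂O⁻: pKₐ(CH₃CH₂OH) ≈ 16

(CH₃)₂CH–OC₂H₅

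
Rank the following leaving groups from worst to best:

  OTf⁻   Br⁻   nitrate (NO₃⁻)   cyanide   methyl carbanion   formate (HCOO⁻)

methyl carbanion < cyanide < formate (HCOO⁻) < nitrate (NO₃⁻) < Br⁻ < OTf⁻

The more stable X⁻ (or X) is on its own — i.e. the weaker a base it is — the better a leaving group it makes.
OTf⁻: pKₐ(CF₃SO₃H (triflic acid)) ≈ -14 — charge spread over three oxygens and a CF₃ group; the premier leaving group in synthesis
Br⁻: pKₐ(HBr) ≈ -9 — weak base; good leaving group
nitrate (NO₃⁻): pKₐ(HNO₃) ≈ -1.3
formate (HCOO⁻): pKₐ(HCOOH) ≈ 3.8 — resonance-stabilised carboxylate
cyanide: pKₐ(HCN) ≈ 9.2 — sp carbon stabilises the charge somewhat, but still a poor LG
methyl carbanion: pKₐ(CH₄) ≈ 48 — unstabilised carbanion; the worst conceivable leaving group
Listed from poorest to best leaving group as asked.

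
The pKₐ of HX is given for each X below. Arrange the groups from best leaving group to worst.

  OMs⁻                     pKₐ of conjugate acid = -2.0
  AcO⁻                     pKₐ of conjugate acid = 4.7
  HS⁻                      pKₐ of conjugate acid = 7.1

OMs⁻ > AcO⁻ > HS⁻

Lower conjugate-acid pKₐ ⇒ weaker base ⇒ better leaving group.
Sorting by the given values: OMs⁻ (-2.0), AcO⁻ (4.7), HS⁻ (7.1).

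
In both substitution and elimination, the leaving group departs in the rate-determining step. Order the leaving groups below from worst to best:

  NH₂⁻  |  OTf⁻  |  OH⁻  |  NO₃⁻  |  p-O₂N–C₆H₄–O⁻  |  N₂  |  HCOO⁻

NH₂⁻ < OH⁻ < p-O₂N–C₆H₄–O⁻ < HCOO⁻ < NO₃⁻ < OTf⁻ < N₂

N₂: no meaningful conjugate acid; N₂ departs as an exceptionally stable neutral molecule
OTf⁻: pKₐ(CF₃SO₃H (triflic acid)) ≈ -14
NO₃⁻: pKₐ(HNO₃) ≈ -1.3
HCOO⁻: pKₐ(HCOOH) ≈ 3.8
p-O₂N–C₆H₄–O⁻: pKₐ(p-nitrophenol) ≈ 7.2 — nitro group delocalises the charge; the classic chromogenic LG
OH⁻: pKₐ(H₂O) ≈ 15.7 — strong base; essentially never leaves without prior activation
NH₂⁻: pKₐ(NH₃) ≈ 38
The question asks for worst first, so the sequence is read in increasing leaving-group ability.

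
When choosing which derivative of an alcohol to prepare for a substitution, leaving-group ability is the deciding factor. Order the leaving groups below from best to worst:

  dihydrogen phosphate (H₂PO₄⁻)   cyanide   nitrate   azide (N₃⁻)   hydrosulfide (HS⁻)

The more stable X⁻ (or X) is on its own — i.e. the weaker a base it is — the better a leaving group it makes.
nitrate: pKₐ(HNO₃) ≈ -1.3
dihydrogen phosphate (H₂PO₄⁻): pKₐ(H₃PO₄) ≈ 2.1
azide (N₃⁻): pKₐ(HN₃) ≈ 4.7
hydrosulfide (HS⁻): pKₐ(H₂S) ≈ 7
cyanide: pKₐ(HCN) ≈ 9.2

nitrate > dihydrogen phosphate (H₂PO₄⁻) > azide (N₃⁻) > hydrosulfide (HS⁻) > cyanide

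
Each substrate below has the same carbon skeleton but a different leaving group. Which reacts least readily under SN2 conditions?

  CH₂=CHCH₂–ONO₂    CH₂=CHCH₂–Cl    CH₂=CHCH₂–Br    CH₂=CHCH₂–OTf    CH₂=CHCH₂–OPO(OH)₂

CH₂=CHCH₂–OPO(OH)₂

With the same alkyl group throughout, only the leaving group differentiates the rates.
Rank by basicity of the departing species: weakest base leaves most easily.
CH₂=CHCH₂–OTf loses OTf⁻: pKₐ(CF₃SO₃H (triflic acid)) ≈ -14
CH₂=CHCH₂–Br loses Br⁻: pKₐ(HBr) ≈ -9
CH₂=CHCH₂–Cl loses Cl⁻: pKₐ(HCl) ≈ -7
CH₂=CHCH₂–ONO₂ loses NO₃⁻: pKₐ(HNO₃) ≈ -1.3
CH₂=CHCH₂–OPO(OH)₂ loses H₂PO₄⁻: pKₐ(H₃PO₄) ≈ 2.1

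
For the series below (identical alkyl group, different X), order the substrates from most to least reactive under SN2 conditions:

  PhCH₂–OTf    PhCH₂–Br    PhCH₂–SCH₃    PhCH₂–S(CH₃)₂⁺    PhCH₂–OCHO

With the same alkyl group throughout, only the leaving group differentiates the rates.
Leaving-group ability tracks the stability of the departed species; conjugate-acid pKₐ is the usual yardstick (lower pKₐ → better LG).
PhCH₂–OTf loses OTf⁻: pKₐ(CF₃SO₃H (triflic acid)) ≈ -14
PhCH₂–Br loses Br⁻: pKₐ(HBr) ≈ -9
PhCH₂–S(CH₃)₂⁺ loses SR'₂: pKₐ(R'₂SH⁺) ≈ -7
PhCH₂–OCHO loses HCOO⁻: pKₐ(HCOOH) ≈ 3.8
PhCH₂–SCH₃ loses RS⁻: pKₐ(RSH (a thiol)) ≈ 10.5

PhCH₂–OTf > PhCH₂–Br > PhCH₂–S(CH₃)₂⁺ > PhCH₂–OCHO > PhCH₂–SCH₃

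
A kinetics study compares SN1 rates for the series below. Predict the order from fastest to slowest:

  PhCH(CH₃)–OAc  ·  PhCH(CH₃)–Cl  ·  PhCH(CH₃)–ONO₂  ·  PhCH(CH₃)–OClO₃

The skeletons are identical, so relative rate is governed entirely by leaving-group ability.
A good leaving group is a weak base: the lower the pKₐ of its conjugate acid, the more readily it departs.
PhCH(CH₃)–OClO₃ loses ClO₄⁻: pKₐ(HClO₄) ≈ -10
PhCH(CH₃)–Cl loses Cl⁻: pKₐ(HCl) ≈ -7
PhCH(CH₃)–ONO₂ loses NO₃⁻: pKₐ(HNO₃) ≈ -1.3
PhCH(CH₃)–OAc loses AcO⁻: pKₐ(CH₃COOH) ≈ 4.8

PhCH(CH₃)–OClO₃ > PhCH(CH₃)–Cl > PhCH(CH₃)–ONO₂ > PhCH(CH₃)–OAc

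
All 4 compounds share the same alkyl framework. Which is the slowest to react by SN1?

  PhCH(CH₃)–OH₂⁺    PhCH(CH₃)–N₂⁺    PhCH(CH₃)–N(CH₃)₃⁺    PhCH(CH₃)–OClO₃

PhCH(CH₃)–N(CH₃)₃⁺

Identical carbon frameworks mean the comparison reduces to leaving-group quality.
Rank by basicity of the departing species: weakest base leaves most easily.
PhCH(CH₃)–N₂⁺ loses N₂: no meaningful conjugate acid; N₂ departs as an exceptionally stable neutral molecule
PhCH(CH₃)–OClO₃ loses ClO₄⁻: pKₐ(HClO₄) ≈ -10
PhCH(CH₃)–OH₂⁺ loses H₂O: pKₐ(H₃O⁺) ≈ -1.7
PhCH(CH₃)–N(CH₃)₃⁺ loses NR'₃: pKₐ(R'₃NH⁺) ≈ 10.7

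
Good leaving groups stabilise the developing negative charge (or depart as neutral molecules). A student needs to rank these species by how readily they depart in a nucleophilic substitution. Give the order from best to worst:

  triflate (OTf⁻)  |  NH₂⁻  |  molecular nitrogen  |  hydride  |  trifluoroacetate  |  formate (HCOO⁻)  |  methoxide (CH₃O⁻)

molecular nitrogen > triflate (OTf⁻) > trifluoroacetate > formate (HCOO⁻) > methoxide (CH₃O⁻) > hydride > NH₂⁻

molecular nitrogen: no meaningful conjugate acid; N₂ departs as an exceptionally stable neutral molecule
triflate (OTf⁻): pKₐ(CF₃SO₃H (triflic acid)) ≈ -14
trifluoroacetate: pKₐ(CF₃COOH) ≈ 0.2
formate (HCOO⁻): pKₐ(HCOOH) ≈ 3.8
methoxide (CH₃O⁻): pKₐ(CH₃OH) ≈ 15.5
hydride: pKₐ(H₂) ≈ 36
NH₂⁻: pKₐ(NH₃) ≈ 38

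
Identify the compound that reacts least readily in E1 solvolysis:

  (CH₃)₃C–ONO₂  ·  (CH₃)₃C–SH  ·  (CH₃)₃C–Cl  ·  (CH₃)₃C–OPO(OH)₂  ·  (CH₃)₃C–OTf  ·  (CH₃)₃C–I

(CH₃)₃C–SH

With the same alkyl group throughout, only the leaving group differentiates the rates.
A good leaving group is a weak base: the lower the pKₐ of its conjugate acid, the more readily it departs.
(CH₃)₃C–OTf loses OTf⁻: pKₐ(CF₃SO₃H (triflic acid)) ≈ -14
(CH₃)₃C–I loses I⁻: pKₐ(HI) ≈ -10
(CH₃)₃C–Cl loses Cl⁻: pKₐ(HCl) ≈ -7
(CH₃)₃C–ONO₂ loses NO₃⁻: pKₐ(HNO₃) ≈ -1.3
(CH₃)₃C–OPO(OH)₂ loses H₂PO₄⁻: pKₐ(H₃PO₄) ≈ 2.1
(CH₃)₃C–SH loses HS⁻: pKₐ(H₂S) ≈ 7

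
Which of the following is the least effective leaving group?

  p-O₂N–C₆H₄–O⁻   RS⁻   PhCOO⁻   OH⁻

A good leaving group is a weak base: the lower the pKₐ of its conjugate acid, the more readily it departs.
PhCOO⁻: pKₐ(C₆H₅COOH) ≈ 4.2
p-O₂N–C₆H₄–O⁻: pKₐ(p-nitrophenol) ≈ 7.2
RS⁻: pKₐ(RSH (a thiol)) ≈ 10.5
OH⁻: pKₐ(H₂O) ≈ 15.7

OH⁻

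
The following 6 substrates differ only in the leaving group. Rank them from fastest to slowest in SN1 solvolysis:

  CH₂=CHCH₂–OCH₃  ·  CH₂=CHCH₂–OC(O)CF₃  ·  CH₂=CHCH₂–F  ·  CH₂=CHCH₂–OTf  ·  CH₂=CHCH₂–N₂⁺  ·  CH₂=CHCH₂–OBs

CH₂=CHCH₂–N₂⁺ > CH₂=CHCH₂–OTf > CH₂=CHCH₂–OBs > CH₂=CHCH₂–OC(O)CF₃ > CH₂=CHCH₂–F > CH₂=CHCH₂–OCH₃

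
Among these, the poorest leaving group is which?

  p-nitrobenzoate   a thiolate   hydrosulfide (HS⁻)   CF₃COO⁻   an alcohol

an alcohol: pKₐ(R'OH₂⁺) ≈ -2.4
CF₃COO⁻: pKₐ(CF₃COOH) ≈ 0.2
p-nitrobenzoate: pKₐ(p-nitrobenzoic acid) ≈ 3.4
hydrosulfide (HS⁻): pKₐ(H₂S) ≈ 7
a thiolate: pKₐ(RSH (a thiol)) ≈ 10.5

a thiolate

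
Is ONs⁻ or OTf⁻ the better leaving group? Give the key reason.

OTf⁻ is the better leaving group.
pKₐ(CF₃SO₃H (triflic acid)) ≈ -14 versus pKₐ(p-O₂NC₆H₄SO₃H) ≈ -3.5: OTf⁻ is the much weaker base.
Charge spread over three oxygens and a CF₃ group; the premier leaving group in synthesis.

OTf⁻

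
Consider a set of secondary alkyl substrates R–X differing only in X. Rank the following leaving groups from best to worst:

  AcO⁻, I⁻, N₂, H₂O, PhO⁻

N₂: no meaningful conjugate acid; N₂ departs as an exceptionally stable neutral molecule
I⁻: pKₐ(HI) ≈ -10 — large, highly polarisable; very weak base
H₂O: pKₐ(H₃O⁺) ≈ -1.7 — neutral; leaves from a protonated alcohol (R–OH₂⁺)
AcO⁻: pKₐ(CH₃COOH) ≈ 4.8
PhO⁻: pKₐ(C₆H₅OH (phenol)) ≈ 10 — resonance into the ring helps, but still a poor LG

N₂ > I⁻ > H₂O > AcO⁻ > PhO⁻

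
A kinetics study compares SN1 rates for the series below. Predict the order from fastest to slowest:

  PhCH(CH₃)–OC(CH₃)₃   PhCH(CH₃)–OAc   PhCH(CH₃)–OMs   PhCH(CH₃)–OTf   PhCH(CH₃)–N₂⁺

With the same alkyl group throughout, only the leaving group differentiates the rates.
The more stable X⁻ (or X) is on its own — i.e. the weaker a base it is — the better a leaving group it makes.
PhCH(CH₃)–N₂⁺ loses N₂: no meaningful conjugate acid; N₂ departs as an exceptionally stable neutral molecule
PhCH(CH₃)–OTf loses OTf⁻: pKₐ(CF₃SO₃H (triflic acid)) ≈ -14
PhCH(CH₃)–OMs loses OMs⁻: pKₐ(CH₃SO₃H (MsOH)) ≈ -1.9
PhCH(CH₃)–OAc loses AcO⁻: pKₐ(CH₃COOH) ≈ 4.8
PhCH(CH₃)–OC(CH₃)₃ loses (CH₃)₃CO⁻: pKₐ(t-BuOH) ≈ 18

PhCH(CH₃)–N₂⁺ > PhCH(CH₃)–OTf > PhCH(CH₃)–OMs > PhCH(CH₃)–OAc > PhCH(CH₃)–OC(CH₃)₃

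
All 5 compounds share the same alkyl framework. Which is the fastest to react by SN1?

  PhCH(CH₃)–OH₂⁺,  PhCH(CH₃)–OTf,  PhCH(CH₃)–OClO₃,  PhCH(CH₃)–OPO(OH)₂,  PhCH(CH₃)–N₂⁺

The skeletons are identical, so relative rate is governed entirely by leaving-group ability.
A good leaving group is a weak base: the lower the pKₐ of its conjugate acid, the more readily it departs.
PhCH(CH₃)–N₂⁺ loses N₂: no meaningful conjugate acid; N₂ departs as an exceptionally stable neutral molecule
PhCH(CH₃)–OTf loses OTf⁻: pKₐ(CF₃SO₃H (triflic acid)) ≈ -14
PhCH(CH₃)–OClO₃ loses ClO₄⁻: pKₐ(HClO₄) ≈ -10
PhCH(CH₃)–OH₂⁺ loses H₂O: pKₐ(H₃O⁺) ≈ -1.7
PhCH(CH₃)–OPO(OH)₂ loses H₂PO₄⁻: pKₐ(H₃PO₄) ≈ 2.1

PhCH(CH₃)–N₂⁺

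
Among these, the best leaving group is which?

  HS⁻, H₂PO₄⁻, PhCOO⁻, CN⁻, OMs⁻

Leaving-group ability tracks the stability of the departed species; conjugate-acid pKₐ is the usual yardstick (lower pKₐ → better LG).
OMs⁻: pKₐ(CH₃SO₃H (MsOH)) ≈ -1.9
H₂PO₄⁻: pKₐ(H₃PO₄) ≈ 2.1
PhCOO⁻: pKₐ(C₆H₅COOH) ≈ 4.2
HS⁻: pKₐ(H₂S) ≈ 7
CN⁻: pKₐ(HCN) ≈ 9.2

OMs⁻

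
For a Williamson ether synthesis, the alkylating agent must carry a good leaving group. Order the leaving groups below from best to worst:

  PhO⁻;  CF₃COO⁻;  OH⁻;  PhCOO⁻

CF₃COO⁻: pKₐ(CF₃COOH) ≈ 0.2
PhCOO⁻: pKₐ(C₆H₅COOH) ≈ 4.2
PhO⁻: pKₐ(C₆H₅OH (phenol)) ≈ 10
OH⁻: pKₐ(H₂O) ≈ 15.7

CF₃COO⁻ > PhCOO⁻ > PhO⁻ > OH⁻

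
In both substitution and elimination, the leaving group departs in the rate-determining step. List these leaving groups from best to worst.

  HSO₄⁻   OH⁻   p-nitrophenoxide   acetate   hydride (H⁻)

HSO₄⁻ > acetate > p-nitrophenoxide > OH⁻ > hydride (H⁻)

Leaving-group ability tracks the stability of the departed species; conjugate-acid pKₐ is the usual yardstick (lower pKₐ → better LG).
HSO₄⁻: pKₐ(H₂SO₄) ≈ -3
acetate: pKₐ(CH₃COOH) ≈ 4.8 — resonance-stabilised but still a weak base
p-nitrophenoxide: pKₐ(p-nitrophenol) ≈ 7.2 — nitro group delocalises the charge; the classic chromogenic LG
OH⁻: pKₐ(H₂O) ≈ 15.7 — strong base; essentially never leaves without prior activation
hydride (H⁻): pKₐ(H₂) ≈ 36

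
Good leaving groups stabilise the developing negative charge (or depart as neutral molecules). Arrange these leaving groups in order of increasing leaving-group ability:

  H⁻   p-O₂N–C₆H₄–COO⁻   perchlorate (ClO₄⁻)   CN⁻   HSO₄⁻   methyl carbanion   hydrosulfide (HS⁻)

methyl carbanion < H⁻ < CN⁻ < hydrosulfide (HS⁻) < p-O₂N–C₆H₄–COO⁻ < HSO₄⁻ < perchlorate (ClO₄⁻)

Leaving-group ability tracks the stability of the departed species; conjugate-acid pKₐ is the usual yardstick (lower pKₐ → better LG).
perchlorate (ClO₄⁻): pKₐ(HClO₄) ≈ -10
HSO₄⁻: pKₐ(H₂SO₄) ≈ -3 — conjugate base of a strong mineral acid
p-O₂N–C₆H₄–COO⁻: pKₐ(p-nitrobenzoic acid) ≈ 3.4
hydrosulfide (HS⁻): pKₐ(H₂S) ≈ 7
CN⁻: pKₐ(HCN) ≈ 9.2 — sp carbon stabilises the charge somewhat, but still a poor LG
H⁻: pKₐ(H₂) ≈ 36
methyl carbanion: pKₐ(CH₄) ≈ 48 — unstabilised carbanion; the worst conceivable leaving group
Listed from poorest to best leaving group as asked.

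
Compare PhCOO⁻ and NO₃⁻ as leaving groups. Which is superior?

NO₃⁻ is the better leaving group.
pKₐ(HNO₃) ≈ -1.3 versus pKₐ(C₆H₅COOH) ≈ 4.2: NO₃⁻ is the much weaker base.
Resonance-delocalised over three oxygens.

NO₃⁻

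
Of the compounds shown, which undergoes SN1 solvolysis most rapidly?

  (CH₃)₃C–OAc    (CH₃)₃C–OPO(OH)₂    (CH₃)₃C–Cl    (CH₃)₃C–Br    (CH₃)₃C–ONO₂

(CH₃)₃C–Br

Identical carbon frameworks mean the comparison reduces to leaving-group quality.
Rank by basicity of the departing species: weakest base leaves most easily.
(CH₃)₃C–Br loses Br⁻: pKₐ(HBr) ≈ -9
(CH₃)₃C–Cl loses Cl⁻: pKₐ(HCl) ≈ -7
(CH₃)₃C–ONO₂ loses NO₃⁻: pKₐ(HNO₃) ≈ -1.3
(CH₃)₃C–OPO(OH)₂ loses H₂PO₄⁻: pKₐ(H₃PO₄) ≈ 2.1
(CH₃)₃C–OAc loses AcO⁻: pKₐ(CH₃COOH) ≈ 4.8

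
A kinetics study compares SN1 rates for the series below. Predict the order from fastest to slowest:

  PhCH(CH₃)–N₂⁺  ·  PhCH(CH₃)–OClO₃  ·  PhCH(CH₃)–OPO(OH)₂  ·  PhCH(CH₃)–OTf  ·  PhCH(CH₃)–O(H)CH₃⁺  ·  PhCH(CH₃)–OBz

PhCH(CH₃)–N₂⁺ > PhCH(CH₃)–OTf > PhCH(CH₃)–OClO₃ > PhCH(CH₃)–O(H)CH₃⁺ > PhCH(CH₃)–OPO(OH)₂ > PhCH(CH₃)–OBz

The skeletons are identical, so relative rate is governed entirely by leaving-group ability.
The more stable X⁻ (or X) is on its own — i.e. the weaker a base it is — the better a leaving group it makes.
PhCH(CH₃)–N₂⁺ loses N₂: no meaningful conjugate acid; N₂ departs as an exceptionally stable neutral molecule
PhCH(CH₃)–OTf loses OTf⁻: pKₐ(CF₃SO₃H (triflic acid)) ≈ -14
PhCH(CH₃)–OClO₃ loses ClO₄⁻: pKₐ(HClO₄) ≈ -10
PhCH(CH₃)–O(H)CH₃⁺ loses R'OH: pKₐ(R'OH₂⁺) ≈ -2.4
PhCH(CH₃)–OPO(OH)₂ loses H₂PO₄⁻: pKₐ(H₃PO₄) ≈ 2.1
PhCH(CH₃)–OBz loses PhCOO⁻: pKₐ(C₆H₅COOH) ≈ 4.2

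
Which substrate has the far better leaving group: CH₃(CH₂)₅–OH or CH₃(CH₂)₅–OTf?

CH₃(CH₂)₅–OTf

From CH₃(CH₂)₅–OH the departing group would be OH⁻ (pKₐ(H₂O) ≈ 15.7). Strong base; essentially never leaves without prior activation.
From CH₃(CH₂)₅–OTf the leaving group is OTf⁻ (pKₐ(CF₃SO₃H (triflic acid)) ≈ -14). Charge spread over three oxygens and a CF₃ group; the premier leaving group in synthesis.
(In practice CH₃(CH₂)₅–OTf is made from CH₃(CH₂)₅–OH by treatment with Tf₂O / 2,6-lutidine, converting the hydroxyl into a triflate.)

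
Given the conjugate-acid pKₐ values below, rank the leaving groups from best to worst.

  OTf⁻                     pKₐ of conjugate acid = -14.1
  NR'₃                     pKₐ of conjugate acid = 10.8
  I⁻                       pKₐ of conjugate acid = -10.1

Lower conjugate-acid pKₐ ⇒ weaker base ⇒ better leaving group.
Sorting by the given values: OTf⁻ (-14.1), I⁻ (-10.1), NR'₃ (10.8).

OTf⁻ > I⁻ > NR'₃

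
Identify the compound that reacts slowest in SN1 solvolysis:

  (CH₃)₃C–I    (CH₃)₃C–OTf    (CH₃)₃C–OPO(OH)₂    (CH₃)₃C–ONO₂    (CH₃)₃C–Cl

(CH₃)₃C–OPO(OH)₂

With the same alkyl group throughout, only the leaving group differentiates the rates.
A good leaving group is a weak base: the lower the pKₐ of its conjugate acid, the more readily it departs.
(CH₃)₃C–OTf loses OTf⁻: pKₐ(CF₃SO₃H (triflic acid)) ≈ -14
(CH₃)₃C–I loses I⁻: pKₐ(HI) ≈ -10
(CH₃)₃C–Cl loses Cl⁻: pKₐ(HCl) ≈ -7
(CH₃)₃C–ONO₂ loses NO₃⁻: pKₐ(HNO₃) ≈ -1.3
(CH₃)₃C–OPO(OH)₂ loses H₂PO₄⁻: pKₐ(H₃PO₄) ≈ 2.1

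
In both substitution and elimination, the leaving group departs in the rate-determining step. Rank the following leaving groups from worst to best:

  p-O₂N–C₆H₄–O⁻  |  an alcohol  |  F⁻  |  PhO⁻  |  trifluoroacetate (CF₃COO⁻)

A good leaving group is a weak base: the lower the pKₐ of its conjugate acid, the more readily it departs.
an alcohol: pKₐ(R'OH₂⁺) ≈ -2.4
trifluoroacetate (CF₃COO⁻): pKₐ(CF₃COOH) ≈ 0.2
F⁻: pKₐ(HF) ≈ 3.2
p-O₂N–C₆H₄–O⁻: pKₐ(p-nitrophenol) ≈ 7.2
PhO⁻: pKₐ(C₆H₅OH (phenol)) ≈ 10
Listed from poorest to best leaving group as asked.

PhO⁻ < p-O₂N–C₆H₄–O⁻ < F⁻ < trifluoroacetate (CF₃COO⁻) < an alcohol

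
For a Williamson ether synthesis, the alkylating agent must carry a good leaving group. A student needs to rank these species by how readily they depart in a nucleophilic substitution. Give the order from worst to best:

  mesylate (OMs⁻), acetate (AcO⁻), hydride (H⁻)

hydride (H⁻) < acetate (AcO⁻) < mesylate (OMs⁻)

mesylate (OMs⁻): pKₐ(CH₃SO₃H (MsOH)) ≈ -1.9 — resonance-delocalised alkanesulfonate
acetate (AcO⁻): pKₐ(CH₃COOH) ≈ 4.8 — resonance-stabilised but still a weak base
hydride (H⁻): pKₐ(H₂) ≈ 36 — extremely strong base; leaves only in special hydride-transfer contexts
Listed from poorest to best leaving group as asked.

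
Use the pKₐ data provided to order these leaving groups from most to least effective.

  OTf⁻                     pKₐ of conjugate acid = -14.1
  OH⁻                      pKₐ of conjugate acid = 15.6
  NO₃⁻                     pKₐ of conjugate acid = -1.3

Lower conjugate-acid pKₐ ⇒ weaker base ⇒ better leaving group.
Sorting by the given values: OTf⁻ (-14.1), NO₃⁻ (-1.3), OH⁻ (15.6).

OTf⁻ > NO₃⁻ > OH⁻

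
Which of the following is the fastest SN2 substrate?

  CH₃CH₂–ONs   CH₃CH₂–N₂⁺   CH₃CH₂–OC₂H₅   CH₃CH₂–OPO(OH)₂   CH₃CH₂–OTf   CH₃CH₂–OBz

CH₃CH₂–N₂⁺

Same R in every case — rank the leaving groups.
Leaving-group ability tracks the stability of the departed species; conjugate-acid pKₐ is the usual yardstick (lower pKₐ → better LG).
CH₃CH₂–N₂⁺ loses N₂: no meaningful conjugate acid; N₂ departs as an exceptionally stable neutral molecule
CH₃CH₂–OTf loses OTf⁻: pKₐ(CF₃SO₃H (triflic acid)) ≈ -14
CH₃CH₂–ONs loses ONs⁻: pKₐ(p-O₂NC₆H₄SO₃H) ≈ -3.5
CH₃CH₂–OPO(OH)₂ loses H₂PO₄⁻: pKₐ(H₃PO₄) ≈ 2.1
CH₃CH₂–OBz loses PhCOO⁻: pKₐ(C₆H₅COOH) ≈ 4.2
CH₃CH₂–OC₂H₅ loses CH₃CH₂O⁻: pKₐ(CH₃CH₂OH) ≈ 16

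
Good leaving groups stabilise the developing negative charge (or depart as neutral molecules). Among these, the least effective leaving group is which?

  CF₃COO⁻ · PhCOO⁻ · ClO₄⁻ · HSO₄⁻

PhCOO⁻

The more stable X⁻ (or X) is on its own — i.e. the weaker a base it is — the better a leaving group it makes.
ClO₄⁻: pKₐ(HClO₄) ≈ -10
HSO₄⁻: pKₐ(H₂SO₄) ≈ -3
CF₃COO⁻: pKₐ(CF₃COOH) ≈ 0.2
PhCOO⁻: pKₐ(C₆H₅COOH) ≈ 4.2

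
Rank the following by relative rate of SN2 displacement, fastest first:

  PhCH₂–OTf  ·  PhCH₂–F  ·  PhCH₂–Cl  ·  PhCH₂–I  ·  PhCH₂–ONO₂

PhCH₂–OTf > PhCH₂–I > PhCH₂–Cl > PhCH₂–ONO₂ > PhCH₂–F

With the same alkyl group throughout, only the leaving group differentiates the rates.
The more stable X⁻ (or X) is on its own — i.e. the weaker a base it is — the better a leaving group it makes.
PhCH₂–OTf loses OTf⁻: pKₐ(CF₃SO₃H (triflic acid)) ≈ -14
PhCH₂–I loses I⁻: pKₐ(HI) ≈ -10
PhCH₂–Cl loses Cl⁻: pKₐ(HCl) ≈ -7
PhCH₂–ONO₂ loses NO₃⁻: pKₐ(HNO₃) ≈ -1.3
PhCH₂–F loses F⁻: pKₐ(HF) ≈ 3.2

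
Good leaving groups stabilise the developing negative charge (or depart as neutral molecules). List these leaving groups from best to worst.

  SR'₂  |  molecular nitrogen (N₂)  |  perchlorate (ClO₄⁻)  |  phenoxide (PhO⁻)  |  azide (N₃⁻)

Leaving-group ability tracks the stability of the departed species; conjugate-acid pKₐ is the usual yardstick (lower pKₐ → better LG).
molecular nitrogen (N₂): no meaningful conjugate acid; N₂ departs as an exceptionally stable neutral molecule
perchlorate (ClO₄⁻): pKₐ(HClO₄) ≈ -10 — extremely weak base; rarely used for safety reasons
SR'₂: pKₐ(R'₂SH⁺) ≈ -7 — neutral; leaves from a sulfonium salt (R–SR'₂⁺)
azide (N₃⁻): pKₐ(HN₃) ≈ 4.7
phenoxide (PhO⁻): pKₐ(C₆H₅OH (phenol)) ≈ 10 — resonance into the ring helps, but still a poor LG

molecular nitrogen (N₂) > perchlorate (ClO₄⁻) > SR'₂ > azide (N₃⁻) > phenoxide (PhO⁻)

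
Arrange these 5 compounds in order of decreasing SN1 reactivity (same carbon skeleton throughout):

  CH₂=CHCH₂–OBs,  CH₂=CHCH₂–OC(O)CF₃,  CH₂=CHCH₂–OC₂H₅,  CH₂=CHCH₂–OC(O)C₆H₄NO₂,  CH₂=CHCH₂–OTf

CH₂=CHCH₂–OTf > CH₂=CHCH₂–OBs > CH₂=CHCH₂–OC(O)CF₃ > CH₂=CHCH₂–OC(O)C₆H₄NO₂ > CH₂=CHCH₂–OC₂H₅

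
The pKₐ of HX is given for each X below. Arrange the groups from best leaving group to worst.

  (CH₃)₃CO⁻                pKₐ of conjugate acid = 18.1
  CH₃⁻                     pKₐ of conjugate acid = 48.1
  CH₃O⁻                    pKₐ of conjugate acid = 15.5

CH₃O⁻ > (CH₃)₃CO⁻ > CH₃⁻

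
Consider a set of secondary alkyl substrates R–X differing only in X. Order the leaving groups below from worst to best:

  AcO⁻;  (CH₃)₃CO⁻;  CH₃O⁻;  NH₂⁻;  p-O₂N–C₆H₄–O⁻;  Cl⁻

Cl⁻: pKₐ(HCl) ≈ -7
AcO⁻: pKₐ(CH₃COOH) ≈ 4.8
p-O₂N–C₆H₄–O⁻: pKₐ(p-nitrophenol) ≈ 7.2
CH₃O⁻: pKₐ(CH₃OH) ≈ 15.5
(CH₃)₃CO⁻: pKₐ(t-BuOH) ≈ 18
NH₂⁻: pKₐ(NH₃) ≈ 38
Listed from poorest to best leaving group as asked.

NH₂⁻ < (CH₃)₃CO⁻ < CH₃O⁻ < p-O₂N–C₆H₄–O⁻ < AcO⁻ < Cl⁻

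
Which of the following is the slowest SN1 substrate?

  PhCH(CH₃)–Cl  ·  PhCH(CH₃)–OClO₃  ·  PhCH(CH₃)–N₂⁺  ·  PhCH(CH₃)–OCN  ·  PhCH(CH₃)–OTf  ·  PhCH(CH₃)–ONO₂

PhCH(CH₃)–OCN

Same R in every case — rank the leaving groups.
Rank by basicity of the departing species: weakest base leaves most easily.
PhCH(CH₃)–N₂⁺ loses N₂: no meaningful conjugate acid; N₂ departs as an exceptionally stable neutral molecule
PhCH(CH₃)–OTf loses OTf⁻: pKₐ(CF₃SO₃H (triflic acid)) ≈ -14
PhCH(CH₃)–OClO₃ loses ClO₄⁻: pKₐ(HClO₄) ≈ -10
PhCH(CH₃)–Cl loses Cl⁻: pKₐ(HCl) ≈ -7
PhCH(CH₃)–ONO₂ loses NO₃⁻: pKₐ(HNO₃) ≈ -1.3
PhCH(CH₃)–OCN loses NCO⁻: pKₐ(HOCN) ≈ 3.5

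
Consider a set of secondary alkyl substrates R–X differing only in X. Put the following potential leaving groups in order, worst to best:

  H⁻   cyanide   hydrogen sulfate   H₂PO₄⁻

hydrogen sulfate: pKₐ(H₂SO₄) ≈ -3
H₂PO₄⁻: pKₐ(H₃PO₄) ≈ 2.1
cyanide: pKₐ(HCN) ≈ 9.2
H⁻: pKₐ(H₂) ≈ 36
Listed from poorest to best leaving group as asked.

H⁻ < cyanide < H₂PO₄⁻ < hydrogen sulfate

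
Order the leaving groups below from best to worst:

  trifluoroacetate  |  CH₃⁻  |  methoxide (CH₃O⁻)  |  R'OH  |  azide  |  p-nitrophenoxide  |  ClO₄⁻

ClO₄⁻ > R'OH > trifluoroacetate > azide > p-nitrophenoxide > methoxide (CH₃O⁻) > CH₃⁻

ClO₄⁻: pKₐ(HClO₄) ≈ -10
R'OH: pKₐ(R'OH₂⁺) ≈ -2.4
trifluoroacetate: pKₐ(CF₃COOH) ≈ 0.2
azide: pKₐ(HN₃) ≈ 4.7
p-nitrophenoxide: pKₐ(p-nitrophenol) ≈ 7.2
methoxide (CH₃O⁻): pKₐ(CH₃OH) ≈ 15.5
CH₃⁻: pKₐ(CH₄) ≈ 48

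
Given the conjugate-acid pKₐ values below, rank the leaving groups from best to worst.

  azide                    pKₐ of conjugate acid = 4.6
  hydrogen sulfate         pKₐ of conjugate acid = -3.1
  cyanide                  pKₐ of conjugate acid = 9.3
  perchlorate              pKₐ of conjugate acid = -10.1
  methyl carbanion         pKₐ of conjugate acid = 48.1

perchlorate > hydrogen sulfate > azide > cyanide > methyl carbanion

Lower conjugate-acid pKₐ ⇒ weaker base ⇒ better leaving group.
Sorting by the given values: perchlorate (-10.1), hydrogen sulfate (-3.1), azide (4.6), cyanide (9.3), methyl carbanion (48.1).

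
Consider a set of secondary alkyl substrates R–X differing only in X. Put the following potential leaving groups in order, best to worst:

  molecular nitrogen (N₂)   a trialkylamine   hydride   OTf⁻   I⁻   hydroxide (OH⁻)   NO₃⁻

Rank by basicity of the departing species: weakest base leaves most easily.
molecular nitrogen (N₂): no meaningful conjugate acid; N₂ departs as an exceptionally stable neutral molecule
OTf⁻: pKₐ(CF₃SO₃H (triflic acid)) ≈ -14
I⁻: pKₐ(HI) ≈ -10 — large, highly polarisable; very weak base
NO₃⁻: pKₐ(HNO₃) ≈ -1.3
a trialkylamine: pKₐ(R'₃NH⁺) ≈ 10.7 — neutral but still a fairly strong base; Hofmann-elimination LG
hydroxide (OH⁻): pKₐ(H₂O) ≈ 15.7 — strong base; essentially never leaves without prior activation
hydride: pKₐ(H₂) ≈ 36 — extremely strong base; leaves only in special hydride-transfer contexts

molecular nitrogen (N₂) > OTf⁻ > I⁻ > NO₃⁻ > a trialkylamine > hydroxide (OH⁻) > hydride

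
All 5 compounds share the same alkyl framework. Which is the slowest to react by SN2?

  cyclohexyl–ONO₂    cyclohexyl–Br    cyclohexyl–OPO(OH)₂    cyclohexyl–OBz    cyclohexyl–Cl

The skeletons are identical, so relative rate is governed entirely by leaving-group ability.
The more stable X⁻ (or X) is on its own — i.e. the weaker a base it is — the better a leaving group it makes.
cyclohexyl–Br loses Br⁻: pKₐ(HBr) ≈ -9
cyclohexyl–Cl loses Cl⁻: pKₐ(HCl) ≈ -7
cyclohexyl–ONO₂ loses NO₃⁻: pKₐ(HNO₃) ≈ -1.3
cyclohexyl–OPO(OH)₂ loses H₂PO₄⁻: pKₐ(H₃PO₄) ≈ 2.1
cyclohexyl–OBz loses PhCOO⁻: pKₐ(C₆H₅COOH) ≈ 4.2

cyclohexyl–OBz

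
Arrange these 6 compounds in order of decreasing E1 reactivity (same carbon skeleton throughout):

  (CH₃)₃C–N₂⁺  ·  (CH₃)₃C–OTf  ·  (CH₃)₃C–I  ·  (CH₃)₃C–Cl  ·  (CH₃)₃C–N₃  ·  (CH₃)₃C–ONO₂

The skeletons are identical, so relative rate is governed entirely by leaving-group ability.
A good leaving group is a weak base: the lower the pKₐ of its conjugate acid, the more readily it departs.
(CH₃)₃C–N₂⁺ loses N₂: no meaningful conjugate acid; N₂ departs as an exceptionally stable neutral molecule
(CH₃)₃C–OTf loses OTf⁻: pKₐ(CF₃SO₃H (triflic acid)) ≈ -14
(CH₃)₃C–I loses I⁻: pKₐ(HI) ≈ -10
(CH₃)₃C–Cl loses Cl⁻: pKₐ(HCl) ≈ -7
(CH₃)₃C–ONO₂ loses NO₃⁻: pKₐ(HNO₃) ≈ -1.3
(CH₃)₃C–N₃ loses N₃⁻: pKₐ(HN₃) ≈ 4.7

(CH₃)₃C–N₂⁺ > (CH₃)₃C–OTf > (CH₃)₃C–I > (CH₃)₃C–Cl > (CH₃)₃C–ONO₂ > (CH₃)₃C–N₃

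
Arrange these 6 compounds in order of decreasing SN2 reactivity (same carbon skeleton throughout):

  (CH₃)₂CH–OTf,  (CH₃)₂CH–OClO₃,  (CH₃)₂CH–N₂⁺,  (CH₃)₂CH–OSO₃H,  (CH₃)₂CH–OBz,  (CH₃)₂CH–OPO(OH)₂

(CH₃)₂CH–N₂⁺ > (CH₃)₂CH–OTf > (CH₃)₂CH–OClO₃ > (CH₃)₂CH–OSO₃H > (CH₃)₂CH–OPO(OH)₂ > (CH₃)₂CH–OBz

The skeletons are identical, so relative rate is governed entirely by leaving-group ability.
Rank by basicity of the departing species: weakest base leaves most easily.
(CH₃)₂CH–N₂⁺ loses N₂: no meaningful conjugate acid; N₂ departs as an exceptionally stable neutral molecule
(CH₃)₂CH–OTf loses OTf⁻: pKₐ(CF₃SO₃H (triflic acid)) ≈ -14
(CH₃)₂CH–OClO₃ loses ClO₄⁻: pKₐ(HClO₄) ≈ -10
(CH₃)₂CH–OSO₃H loses HSO₄⁻: pKₐ(H₂SO₄) ≈ -3
(CH₃)₂CH–OPO(OH)₂ loses H₂PO₄⁻: pKₐ(H₃PO₄) ≈ 2.1
(CH₃)₂CH–OBz loses PhCOO⁻: pKₐ(C₆H₅COOH) ≈ 4.2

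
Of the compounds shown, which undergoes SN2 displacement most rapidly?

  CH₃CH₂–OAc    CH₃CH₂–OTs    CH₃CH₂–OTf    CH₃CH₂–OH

CH₃CH₂–OTf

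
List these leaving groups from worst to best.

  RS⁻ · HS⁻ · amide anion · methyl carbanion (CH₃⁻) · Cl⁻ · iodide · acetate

Leaving-group ability tracks the stability of the departed species; conjugate-acid pKₐ is the usual yardstick (lower pKₐ → better LG).
iodide: pKₐ(HI) ≈ -10 — large, highly polarisable; very weak base
Cl⁻: pKₐ(HCl) ≈ -7 — moderately weak base
acetate: pKₐ(CH₃COOH) ≈ 4.8 — resonance-stabilised but still a weak base
HS⁻: pKₐ(H₂S) ≈ 7 — larger and more polarisable than the oxygen analogue
RS⁻: pKₐ(RSH (a thiol)) ≈ 10.5 — moderately basic; rarely leaves without activation
amide anion: pKₐ(NH₃) ≈ 38 — extremely strong base; never a leaving group
methyl carbanion (CH₃⁻): pKₐ(CH₄) ≈ 48 — unstabilised carbanion; the worst conceivable leaving group
Reversing gives the worst-to-best order requested.

methyl carbanion (CH₃⁻) < amide anion < RS⁻ < HS⁻ < acetate < Cl⁻ < iodide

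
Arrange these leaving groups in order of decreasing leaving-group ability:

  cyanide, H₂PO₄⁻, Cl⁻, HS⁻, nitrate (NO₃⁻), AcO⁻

Cl⁻ > nitrate (NO₃⁻) > H₂PO₄⁻ > AcO⁻ > HS⁻ > cyanide

The more stable X⁻ (or X) is on its own — i.e. the weaker a base it is — the better a leaving group it makes.
Cl⁻: pKₐ(HCl) ≈ -7
nitrate (NO₃⁻): pKₐ(HNO₃) ≈ -1.3
H₂PO₄⁻: pKₐ(H₃PO₄) ≈ 2.1
AcO⁻: pKₐ(CH₃COOH) ≈ 4.8
HS⁻: pKₐ(H₂S) ≈ 7
cyanide: pKₐ(HCN) ≈ 9.2 — sp carbon stabilises the charge somewhat, but still a poor LG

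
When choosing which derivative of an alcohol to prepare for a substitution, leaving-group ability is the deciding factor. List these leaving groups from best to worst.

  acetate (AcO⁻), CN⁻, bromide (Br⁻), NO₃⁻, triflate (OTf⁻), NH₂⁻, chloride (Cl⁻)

triflate (OTf⁻): pKₐ(CF₃SO₃H (triflic acid)) ≈ -14 — charge spread over three oxygens and a CF₃ group; the premier leaving group in synthesis
bromide (Br⁻): pKₐ(HBr) ≈ -9
chloride (Cl⁻): pKₐ(HCl) ≈ -7 — moderately weak base
NO₃⁻: pKₐ(HNO₃) ≈ -1.3 — resonance-delocalised over three oxygens
acetate (AcO⁻): pKₐ(CH₃COOH) ≈ 4.8
CN⁻: pKₐ(HCN) ≈ 9.2 — sp carbon stabilises the charge somewhat, but still a poor LG
NH₂⁻: pKₐ(NH₃) ≈ 38

triflate (OTf⁻) > bromide (Br⁻) > chloride (Cl⁻) > NO₃⁻ > acetate (AcO⁻) > CN⁻ > NH₂⁻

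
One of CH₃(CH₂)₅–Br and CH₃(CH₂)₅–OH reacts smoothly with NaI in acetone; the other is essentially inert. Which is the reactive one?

From CH₃(CH₂)₅–OH the departing group would be OH⁻ (pKₐ(H₂O) ≈ 15.7). Strong base; essentially never leaves without prior activation.
From CH₃(CH₂)₅–Br the leaving group is Br⁻ (pKₐ(HBr) ≈ -9). Weak base; good leaving group.
(In practice CH₃(CH₂)₅–Br is made from CH₃(CH₂)₅–OH by treatment with PBr₃, replacing the hydroxyl with bromide.)

CH₃(CH₂)₅–Br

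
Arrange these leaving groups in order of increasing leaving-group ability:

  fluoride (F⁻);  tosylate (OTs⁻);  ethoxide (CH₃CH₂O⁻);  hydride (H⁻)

tosylate (OTs⁻): pKₐ(p-CH₃C₆H₄SO₃H (TsOH)) ≈ -2.8
fluoride (F⁻): pKₐ(HF) ≈ 3.2
ethoxide (CH₃CH₂O⁻): pKₐ(CH₃CH₂OH) ≈ 16 — strong base; alkoxides do not leave unassisted
hydride (H⁻): pKₐ(H₂) ≈ 36
Reversing gives the worst-to-best order requested.

hydride (H⁻) < ethoxide (CH₃CH₂O⁻) < fluoride (F⁻) < tosylate (OTs⁻)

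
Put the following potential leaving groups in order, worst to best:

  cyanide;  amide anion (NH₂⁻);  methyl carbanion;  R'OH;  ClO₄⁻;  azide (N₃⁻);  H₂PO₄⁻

methyl carbanion < amide anion (NH₂⁻) < cyanide < azide (N₃⁻) < H₂PO₄⁻ < R'OH < ClO₄⁻

ClO₄⁻: pKₐ(HClO₄) ≈ -10
R'OH: pKₐ(R'OH₂⁺) ≈ -2.4 — neutral; leaves from a protonated ether (an oxonium ion, R–O(H)R'⁺)
H₂PO₄⁻: pKₐ(H₃PO₄) ≈ 2.1 — moderate base; biological leaving group after further activation
azide (N₃⁻): pKₐ(HN₃) ≈ 4.7
cyanide: pKₐ(HCN) ≈ 9.2
amide anion (NH₂⁻): pKₐ(NH₃) ≈ 38
methyl carbanion: pKₐ(CH₄) ≈ 48
Reversing gives the worst-to-best order requested.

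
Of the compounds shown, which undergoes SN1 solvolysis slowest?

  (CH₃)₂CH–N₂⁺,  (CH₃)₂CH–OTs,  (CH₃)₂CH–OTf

(CH₃)₂CH–OTs

Identical carbon frameworks mean the comparison reduces to leaving-group quality.
Leaving-group ability tracks the stability of the departed species; conjugate-acid pKₐ is the usual yardstick (lower pKₐ → better LG).
(CH₃)₂CH–N₂⁺ loses N₂: no meaningful conjugate acid; N₂ departs as an exceptionally stable neutral molecule
(CH₃)₂CH–OTf loses OTf⁻: pKₐ(CF₃SO₃H (triflic acid)) ≈ -14
(CH₃)₂CH–OTs loses OTs⁻: pKₐ(p-CH₃C₆H₄SO₃H (TsOH)) ≈ -2.8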